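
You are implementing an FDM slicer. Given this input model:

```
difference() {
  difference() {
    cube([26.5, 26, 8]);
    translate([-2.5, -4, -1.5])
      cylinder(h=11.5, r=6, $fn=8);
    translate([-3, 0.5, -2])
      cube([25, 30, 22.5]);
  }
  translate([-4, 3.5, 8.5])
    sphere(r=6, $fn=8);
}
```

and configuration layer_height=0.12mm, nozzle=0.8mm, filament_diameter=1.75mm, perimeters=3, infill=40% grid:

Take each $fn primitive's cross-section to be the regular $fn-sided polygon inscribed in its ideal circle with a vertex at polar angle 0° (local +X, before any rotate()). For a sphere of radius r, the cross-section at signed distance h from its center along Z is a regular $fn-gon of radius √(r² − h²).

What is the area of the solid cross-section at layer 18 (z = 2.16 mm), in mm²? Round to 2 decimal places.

At z = 2.16 mm: the cube is present — its section is the full 26.5×26 rectangle (area 689.00 mm²); the r=6 cylinder at (-2.5, -4) gives a regular 8-gon of circumradius 6 (constant along its height) (area = (8/2)·6.000²·sin(360°/8) = 101.82 mm²); the cube at (-3, 0.5) is present — its section is the full 25×30 rectangle (area 750.00 mm²); After the difference (first − rest): starting from the 26.5×26 cube (689.00 mm²), the r=6 cylinder at (-2.5, -4) partially overlaps it — only the 1.06 mm² overlap (of its 101.82 mm²) is removed, clipping the outline; the 25×30 cube at (-3, 0.5) partially overlaps it — only the 560.74 mm² overlap (of its 750.00 mm²) is removed, clipping the outline — area = 127.20 mm²; the sphere at (-4, 3.5) is not intersected at this z (|z−center|=6.340 > r=6); Taking the first minus the rest: none of the subtracted shapes is present at this height, so the result so far is unchanged — area = 127.20 mm². Overall, the cross-section is a single solid region. Net area = 127.20 mm².

127.20 mm²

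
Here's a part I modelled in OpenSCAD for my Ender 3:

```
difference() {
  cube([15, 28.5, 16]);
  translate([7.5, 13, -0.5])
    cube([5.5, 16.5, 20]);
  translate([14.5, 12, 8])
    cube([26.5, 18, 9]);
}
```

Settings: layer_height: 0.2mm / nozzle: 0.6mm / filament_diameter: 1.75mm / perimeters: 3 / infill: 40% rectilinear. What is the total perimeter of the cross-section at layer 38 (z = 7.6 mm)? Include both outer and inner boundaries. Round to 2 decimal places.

118.00 mm

At z = 7.6 mm: the 15×28.5 cube contributes its full rectangle (perimeter 87.00 mm); the 5.5×16.5 cube at (7.5, 13) contributes its full rectangle (perimeter 44.00 mm); the cube at (14.5, 12) does not reach this height (z outside [8, 17]); Taking the first minus the rest: starting from the 15×28.5 cube, the 5.5×16.5 cube at (7.5, 13) partially overlaps it — only the 85.25 mm² overlap (of its 90.75 mm²) is removed, clipping the outline — boundary = 118.00 mm. Overall, the cross-section is a single solid region. Total boundary length (outer) = 118.00 mm.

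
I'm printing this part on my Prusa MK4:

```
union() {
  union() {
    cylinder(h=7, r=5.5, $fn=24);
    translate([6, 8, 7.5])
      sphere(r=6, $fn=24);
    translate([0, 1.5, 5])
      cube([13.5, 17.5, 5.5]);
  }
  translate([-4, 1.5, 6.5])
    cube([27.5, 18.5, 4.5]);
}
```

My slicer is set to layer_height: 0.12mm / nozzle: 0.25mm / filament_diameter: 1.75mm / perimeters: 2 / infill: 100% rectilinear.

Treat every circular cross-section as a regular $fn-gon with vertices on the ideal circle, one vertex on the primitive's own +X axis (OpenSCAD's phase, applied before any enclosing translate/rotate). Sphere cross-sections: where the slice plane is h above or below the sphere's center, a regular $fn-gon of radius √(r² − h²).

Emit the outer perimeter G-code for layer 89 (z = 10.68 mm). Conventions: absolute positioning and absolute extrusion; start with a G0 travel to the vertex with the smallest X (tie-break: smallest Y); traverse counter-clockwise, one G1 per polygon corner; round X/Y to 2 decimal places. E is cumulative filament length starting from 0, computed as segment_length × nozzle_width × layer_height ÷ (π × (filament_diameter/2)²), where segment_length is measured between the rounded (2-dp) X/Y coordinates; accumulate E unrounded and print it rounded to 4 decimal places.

G0 X-4.00 Y1.50 Z10.68
G1 X23.50 Y1.50 E0.3430
G1 X23.50 Y20.00 E0.5737
G1 X-4.00 Y20.00 E0.9167
G1 X-4.00 Y1.50 E1.1475

At z = 10.68 mm: the cylinder does not reach this height (z outside [0, 7]); the sphere at (6, 8): section is a regular 24-gon, circumradius = √(r²−h²) = √(6²−3.18²) = 5.088; the cube at (0, 1.5) is not intersected at this z (z outside [5, 10.5]); Taking the union: only the r=6 sphere at (6, 8) is present, so the union is just that shape — 1 connected region; the cube at (-4, 1.5) is present — its section is the full 27.5×18.5 rectangle; Combining (union): the result so far lies entirely inside the 27.5×18.5 cube at (-4, 1.5), so the union is just the 27.5×18.5 cube at (-4, 1.5) — 1 connected region. The outline is a single polygon with 4 vertices. Extrusion per mm of travel: 0.25 × 0.12 / (π × 0.875²) = 0.012473. Accumulating E over each segment gives final E = 1.1475.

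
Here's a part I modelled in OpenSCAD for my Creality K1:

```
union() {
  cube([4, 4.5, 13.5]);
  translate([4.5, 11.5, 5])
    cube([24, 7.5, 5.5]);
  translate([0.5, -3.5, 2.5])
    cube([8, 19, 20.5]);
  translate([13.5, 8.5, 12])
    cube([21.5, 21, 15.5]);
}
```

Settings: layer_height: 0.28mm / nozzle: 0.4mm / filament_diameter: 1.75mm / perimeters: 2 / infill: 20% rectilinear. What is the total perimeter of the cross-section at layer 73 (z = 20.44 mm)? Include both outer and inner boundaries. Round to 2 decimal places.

139.00 mm

At z = 20.44 mm: the cube does not reach this height (z outside [0, 13.5]); the cube at (4.5, 11.5) does not reach this height (z outside [5, 10.5]); the 8×19 cube at (0.5, -3.5) contributes its full rectangle (perimeter 54.00 mm); the cube at (13.5, 8.5) is present — its section is the full 21.5×21 rectangle (perimeter 85.00 mm); Taking the union: the 2 present regions are separate (no shared area or edge), so areas and boundary lengths simply add and each stays a separate island — boundary = 139.00 mm. Overall, the cross-section has 2 separate islands. Total boundary length (outer) = 139.00 mm.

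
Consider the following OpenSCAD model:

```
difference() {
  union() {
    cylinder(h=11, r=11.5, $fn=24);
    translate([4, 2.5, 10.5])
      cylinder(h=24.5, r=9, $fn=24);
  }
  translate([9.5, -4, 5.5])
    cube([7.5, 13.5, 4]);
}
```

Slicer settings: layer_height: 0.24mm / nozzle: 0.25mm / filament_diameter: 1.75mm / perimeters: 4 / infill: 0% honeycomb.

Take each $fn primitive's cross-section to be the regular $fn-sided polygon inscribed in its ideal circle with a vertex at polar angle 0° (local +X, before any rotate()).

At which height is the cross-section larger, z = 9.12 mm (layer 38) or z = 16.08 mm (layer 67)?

Layer 38 (z = 9.12): the cylinder: section is a regular 24-gon, circumradius r=11.5 (area = (24/2)·11.500²·sin(360°/24) = 410.75 mm²); the cylinder at (4, 2.5) does not reach this height (z outside [10.5, 35]); Merging all regions: only the r=11.5 cylinder is present, so the union is just that shape — area = 410.75 mm²; the 7.5×13.5 cube at (9.5, -4) contributes its full rectangle (area 101.25 mm²); Subtracting the remaining from the first: starting from that combined region (410.75 mm²), the 7.5×13.5 cube at (9.5, -4) partially overlaps it — only the 15.17 mm² overlap (of its 101.25 mm²) is removed, clipping the outline — area = 395.57 mm². So its area = 395.57 mm². Layer 67 (z = 16.08): the cylinder is absent (z outside [0, 11]); the cylinder at (4, 2.5): section is a regular 24-gon, circumradius r=9 (area = (24/2)·9.000²·sin(360°/24) = 251.57 mm²); Combining (union): only the r=9 cylinder at (4, 2.5) is present, so the union is just that shape — area = 251.57 mm²; the cube at (9.5, -4) is not intersected at this z (z outside [5.5, 9.5]); Taking the first minus the rest: none of the subtracted shapes is present at this height, so that combined region is unchanged — area = 251.57 mm². So its area = 251.57 mm². Layer 38 is larger (395.57 vs 251.57 mm²).

layer 38 (z = 9.12 mm)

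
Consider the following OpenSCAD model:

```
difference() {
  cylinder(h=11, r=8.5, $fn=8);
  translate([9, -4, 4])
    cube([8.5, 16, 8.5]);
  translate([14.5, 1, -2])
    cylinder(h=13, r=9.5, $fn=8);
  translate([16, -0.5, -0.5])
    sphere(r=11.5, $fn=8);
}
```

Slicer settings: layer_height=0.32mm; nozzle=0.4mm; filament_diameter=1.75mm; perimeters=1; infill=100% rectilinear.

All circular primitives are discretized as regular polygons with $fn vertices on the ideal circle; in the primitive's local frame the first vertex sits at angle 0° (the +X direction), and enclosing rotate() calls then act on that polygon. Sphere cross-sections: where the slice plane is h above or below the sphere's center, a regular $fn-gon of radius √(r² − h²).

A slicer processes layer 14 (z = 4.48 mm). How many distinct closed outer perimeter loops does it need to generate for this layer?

At z = 4.48 mm: the r=8.5 cylinder gives a regular 8-gon of circumradius 8.5 (constant along its height); the 8.5×16 cube at (9, -4) contributes its full rectangle; the r=9.5 cylinder at (14.5, 1) contributes a regular 8-gon of circumradius 9.5; the sphere at (16, -0.5): section is a regular 8-gon, circumradius = √(r²−h²) = √(11.5²−4.98²) = 10.366; Subtracting the remaining from the first: starting from the r=8.5 cylinder, the 8.5×16 cube at (9, -4) misses the remaining region (no effect); the r=9.5 cylinder at (14.5, 1) partially overlaps it — only the 14.58 mm² overlap (of its 255.27 mm²) is removed, clipping the outline; the r=11.5 sphere at (16, -0.5) misses the remaining region (no effect) — 1 connected region. The result has 1 disconnected region.

1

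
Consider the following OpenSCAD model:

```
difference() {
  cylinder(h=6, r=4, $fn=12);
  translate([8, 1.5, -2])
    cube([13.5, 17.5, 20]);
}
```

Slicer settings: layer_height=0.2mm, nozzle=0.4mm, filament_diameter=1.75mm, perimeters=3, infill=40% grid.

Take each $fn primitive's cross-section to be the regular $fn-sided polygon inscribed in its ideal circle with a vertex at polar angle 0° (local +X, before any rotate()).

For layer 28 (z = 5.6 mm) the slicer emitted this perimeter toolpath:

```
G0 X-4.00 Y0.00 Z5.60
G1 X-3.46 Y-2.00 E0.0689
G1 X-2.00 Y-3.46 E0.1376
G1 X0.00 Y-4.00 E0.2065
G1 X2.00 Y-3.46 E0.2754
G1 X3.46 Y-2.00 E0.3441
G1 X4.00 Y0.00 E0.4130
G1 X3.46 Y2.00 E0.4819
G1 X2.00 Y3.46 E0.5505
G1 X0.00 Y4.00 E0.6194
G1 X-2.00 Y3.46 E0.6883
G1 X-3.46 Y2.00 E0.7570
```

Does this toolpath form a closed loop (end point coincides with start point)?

Start point (G0): (-4.00, 0.00). End point (last G1): the path does not return to the start — open.

no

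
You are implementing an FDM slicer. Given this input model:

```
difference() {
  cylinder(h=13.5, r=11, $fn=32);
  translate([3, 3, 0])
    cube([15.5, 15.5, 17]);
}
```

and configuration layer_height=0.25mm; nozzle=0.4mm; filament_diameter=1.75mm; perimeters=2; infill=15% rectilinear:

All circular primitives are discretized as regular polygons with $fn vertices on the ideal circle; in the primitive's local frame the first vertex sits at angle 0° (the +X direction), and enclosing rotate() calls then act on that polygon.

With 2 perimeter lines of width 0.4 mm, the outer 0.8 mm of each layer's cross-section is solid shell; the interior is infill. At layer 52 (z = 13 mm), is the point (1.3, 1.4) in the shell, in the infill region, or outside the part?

infill

At z = 13 mm: the r=11 cylinder contributes a regular 32-gon of circumradius 11; the 15.5×15.5 cube at (3, 3) contributes its full rectangle; Taking the first minus the rest: starting from the r=11 cylinder, the 15.5×15.5 cube at (3, 3) partially overlaps it — only the 38.46 mm² overlap (of its 240.25 mm²) is removed, clipping the outline — 1 connected region. Overall, the cross-section is a single solid region. The nearest boundary edge runs (3.00, 10.53)→(3.00, 3.00); distance from the point to it = 2.33 mm. The point is inside the cross-section and 2.33 mm from the nearest boundary — more than the 0.8 mm shell width (2 × 0.4), so it's in the infill interior.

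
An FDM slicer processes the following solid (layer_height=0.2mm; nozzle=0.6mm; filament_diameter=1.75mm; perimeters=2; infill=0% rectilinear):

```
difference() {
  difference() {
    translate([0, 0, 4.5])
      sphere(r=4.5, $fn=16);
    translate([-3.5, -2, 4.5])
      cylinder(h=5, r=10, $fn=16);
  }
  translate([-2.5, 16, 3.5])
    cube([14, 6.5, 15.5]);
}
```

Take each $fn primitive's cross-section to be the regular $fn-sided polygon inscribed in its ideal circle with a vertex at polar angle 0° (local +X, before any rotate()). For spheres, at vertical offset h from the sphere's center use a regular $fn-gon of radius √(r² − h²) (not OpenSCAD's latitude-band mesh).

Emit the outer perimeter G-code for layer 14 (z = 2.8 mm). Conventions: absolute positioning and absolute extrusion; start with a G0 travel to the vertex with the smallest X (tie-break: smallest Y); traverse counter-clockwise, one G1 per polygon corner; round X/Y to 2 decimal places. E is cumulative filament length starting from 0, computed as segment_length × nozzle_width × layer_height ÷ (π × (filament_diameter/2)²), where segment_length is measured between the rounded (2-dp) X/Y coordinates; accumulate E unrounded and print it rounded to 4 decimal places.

G0 X-4.17 Y0.00 Z2.80
G1 X-3.85 Y-1.59 E0.0809
G1 X-2.95 Y-2.95 E0.1623
G1 X-1.59 Y-3.85 E0.2436
G1 X0.00 Y-4.17 E0.3246
G1 X1.59 Y-3.85 E0.4055
G1 X2.95 Y-2.95 E0.4868
G1 X3.85 Y-1.59 E0.5682
G1 X4.17 Y0.00 E0.6491
G1 X3.85 Y1.59 E0.7300
G1 X2.95 Y2.95 E0.8114
G1 X1.59 Y3.85 E0.8928
G1 X0.00 Y4.17 E0.9737
G1 X-1.59 Y3.85 E1.0546
G1 X-2.95 Y2.95 E1.1359
G1 X-3.85 Y1.59 E1.2173
G1 X-4.17 Y0.00 E1.2982

At z = 2.8 mm: the r=4.5 sphere slices to a regular 16-gon of circumradius 4.167 (√(r²−h²) with h=1.7 from center); the cylinder at (-3.5, -2) is absent (z outside [4.5, 9.5]); Taking the first minus the rest: none of the subtracted shapes is present at this height, so the r=4.5 sphere is unchanged — 1 connected region; the cube at (-2.5, 16) is not intersected at this z (z outside [3.5, 19]); Taking the first minus the rest: none of the subtracted shapes is present at this height, so the result so far is unchanged — 1 connected region. The outline is a single polygon with 16 vertices. Extrusion per mm of travel: 0.6 × 0.2 / (π × 0.875²) = 0.049890. Accumulating E over each segment gives final E = 1.2982.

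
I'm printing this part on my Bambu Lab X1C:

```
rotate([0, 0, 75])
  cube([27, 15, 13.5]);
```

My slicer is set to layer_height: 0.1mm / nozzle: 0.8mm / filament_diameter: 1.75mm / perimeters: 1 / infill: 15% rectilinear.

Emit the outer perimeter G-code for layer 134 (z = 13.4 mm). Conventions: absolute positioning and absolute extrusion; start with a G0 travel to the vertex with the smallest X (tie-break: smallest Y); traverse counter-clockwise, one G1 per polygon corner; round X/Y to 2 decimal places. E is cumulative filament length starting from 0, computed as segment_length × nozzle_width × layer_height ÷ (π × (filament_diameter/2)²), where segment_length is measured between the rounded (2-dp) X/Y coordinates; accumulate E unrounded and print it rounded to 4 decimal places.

At z = 13.4 mm: the cube (footprint 27×15) is included at this height; (whole slice rotated 75° about Z — lengths, areas and connectivity unchanged). The outline is a single polygon with 4 vertices. Extrusion per mm of travel: 0.8 × 0.1 / (π × 0.875²) = 0.033260. Accumulating E over each segment gives final E = 2.7939.

G0 X-14.49 Y3.88 Z13.40
G1 X0.00 Y0.00 E0.4989
G1 X6.99 Y26.08 E1.3970
G1 X-7.50 Y29.96 E1.8959
G1 X-14.49 Y3.88 E2.7939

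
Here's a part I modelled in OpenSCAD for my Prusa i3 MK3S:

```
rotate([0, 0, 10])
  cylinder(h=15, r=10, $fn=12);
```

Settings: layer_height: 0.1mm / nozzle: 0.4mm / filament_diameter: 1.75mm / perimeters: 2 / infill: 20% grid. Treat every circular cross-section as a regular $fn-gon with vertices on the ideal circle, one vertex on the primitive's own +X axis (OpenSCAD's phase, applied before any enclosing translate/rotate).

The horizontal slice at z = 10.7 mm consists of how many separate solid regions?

1

At z = 10.7 mm: the cylinder: section is a regular 12-gon, circumradius r=10; (rotated 10° about Z; rotation is an isometry so areas/perimeters/island counts are preserved). The result has 1 disconnected region.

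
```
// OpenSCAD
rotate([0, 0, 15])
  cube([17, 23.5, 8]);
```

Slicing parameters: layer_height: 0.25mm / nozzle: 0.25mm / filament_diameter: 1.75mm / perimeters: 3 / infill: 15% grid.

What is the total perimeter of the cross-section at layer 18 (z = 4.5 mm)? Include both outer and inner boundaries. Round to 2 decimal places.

81.00 mm

At z = 4.5 mm: the cube (footprint 17×23.5) is included at this height (perimeter 81.00 mm); (whole slice rotated 15° about Z — lengths, areas and connectivity unchanged). Overall, the cross-section is a single solid region. Total boundary length (outer) = 81.00 mm.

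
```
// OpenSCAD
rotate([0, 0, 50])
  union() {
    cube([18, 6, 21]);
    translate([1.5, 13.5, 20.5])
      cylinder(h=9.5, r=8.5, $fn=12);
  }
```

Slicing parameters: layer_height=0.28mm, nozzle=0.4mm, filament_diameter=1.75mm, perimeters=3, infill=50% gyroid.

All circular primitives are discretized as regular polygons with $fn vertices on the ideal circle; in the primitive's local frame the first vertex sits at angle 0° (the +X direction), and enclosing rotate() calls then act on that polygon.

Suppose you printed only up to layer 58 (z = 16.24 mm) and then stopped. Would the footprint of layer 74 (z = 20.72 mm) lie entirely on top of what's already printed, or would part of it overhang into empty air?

Compare the two slices. At z = 16.24: the 18×6 cube contributes its full rectangle (area 108.00 mm²); the cylinder at (1.5, 13.5) is not intersected at this z (z outside [20.5, 30]); Taking the union: only the 18×6 cube is present, so the union is just that shape — area = 108.00 mm²; (rotated 50° about Z; rotation is an isometry so areas/perimeters/island counts are preserved). At z = 20.72: the cube is present — its section is the full 18×6 rectangle (area 108.00 mm²); the r=8.5 cylinder at (1.5, 13.5) gives a regular 12-gon of circumradius 8.5 (constant along its height) (area = (12/2)·8.500²·sin(360°/12) = 216.75 mm²); Taking the union: the regions partially overlap — summed areas 324.75 mm² minus the doubly-counted overlap 3.06 mm² gives 321.69 mm² — area = 321.69 mm²; (rotated 50° about Z; rotation is an isometry so areas/perimeters/island counts are preserved). Checking containment: at z = 20.72 the cross-section extends beyond the z = 16.24 cross-section by about 213.69 mm².

part overhangs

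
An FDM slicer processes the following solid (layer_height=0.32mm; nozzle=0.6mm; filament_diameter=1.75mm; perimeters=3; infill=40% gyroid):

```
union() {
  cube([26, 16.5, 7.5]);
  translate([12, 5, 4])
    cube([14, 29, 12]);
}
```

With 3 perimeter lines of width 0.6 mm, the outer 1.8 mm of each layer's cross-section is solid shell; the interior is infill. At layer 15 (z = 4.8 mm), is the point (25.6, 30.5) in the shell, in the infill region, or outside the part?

At z = 4.8 mm: the cube is present — its section is the full 26×16.5 rectangle; the 14×29 cube at (12, 5) contributes its full rectangle; Taking the union: the regions partially overlap (shared area 161.00 mm²), so overlapping operands fuse into one piece — 1 connected region. Overall, the cross-section is a single solid region. The nearest boundary edge runs (26.00, 34.00)→(26.00, 16.50); distance from the point to it = 0.40 mm. The point is inside the cross-section, 0.40 mm from the nearest boundary — within the 1.8 mm shell band (3 × 0.6).

shell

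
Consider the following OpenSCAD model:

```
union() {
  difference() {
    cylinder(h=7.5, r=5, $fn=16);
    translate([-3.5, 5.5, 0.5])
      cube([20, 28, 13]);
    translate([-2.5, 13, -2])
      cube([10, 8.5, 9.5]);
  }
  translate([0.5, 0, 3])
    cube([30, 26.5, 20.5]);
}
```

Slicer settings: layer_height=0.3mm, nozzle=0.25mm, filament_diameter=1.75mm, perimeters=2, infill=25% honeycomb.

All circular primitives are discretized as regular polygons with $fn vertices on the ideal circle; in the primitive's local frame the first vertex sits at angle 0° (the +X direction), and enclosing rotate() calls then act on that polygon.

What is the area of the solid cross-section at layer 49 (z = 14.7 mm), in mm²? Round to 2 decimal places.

795.00 mm²

At z = 14.7 mm: the cylinder is not intersected at this z (z outside [0, 7.5]); the cube at (-3.5, 5.5) does not reach this height (z outside [0.5, 13.5]); the cube at (-2.5, 13) does not reach this height (z outside [-2, 7.5]); After the difference (first − rest): the first operand is absent here, so nothing remains; the 30×26.5 cube at (0.5, 0) contributes its full rectangle (area 795.00 mm²); Taking the union: only the 30×26.5 cube at (0.5, 0) is present, so the union is just that shape — area = 795.00 mm². Overall, the cross-section is a single solid region. Net area = 795.00 mm².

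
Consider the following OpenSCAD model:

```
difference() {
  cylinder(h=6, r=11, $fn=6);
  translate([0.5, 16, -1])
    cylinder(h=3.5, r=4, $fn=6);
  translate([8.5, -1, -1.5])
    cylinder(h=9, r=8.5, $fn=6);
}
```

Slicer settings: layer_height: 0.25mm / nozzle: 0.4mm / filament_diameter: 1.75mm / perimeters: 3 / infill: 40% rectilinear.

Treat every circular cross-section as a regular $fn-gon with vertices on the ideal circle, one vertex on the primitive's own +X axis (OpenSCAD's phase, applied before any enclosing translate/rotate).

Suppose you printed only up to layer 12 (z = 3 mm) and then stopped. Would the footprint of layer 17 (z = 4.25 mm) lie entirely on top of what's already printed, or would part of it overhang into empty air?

Compare the two slices. At z = 3: the cylinder: section is a regular 6-gon, circumradius r=11 (area = (6/2)·11.000²·sin(360°/6) = 314.37 mm²); the cylinder at (0.5, 16) is not intersected at this z (z outside [-1, 2.5]); the r=8.5 cylinder at (8.5, -1) gives a regular 6-gon of circumradius 8.5 (constant along its height) (area = (6/2)·8.500²·sin(360°/6) = 187.71 mm²); After the difference (first − rest): starting from the r=11 cylinder (314.37 mm²), the r=8.5 cylinder at (8.5, -1) partially overlaps it — only the 98.80 mm² overlap (of its 187.71 mm²) is removed, clipping the outline — area = 215.57 mm². At z = 4.25: the r=11 cylinder gives a regular 6-gon of circumradius 11 (constant along its height) (area = (6/2)·11.000²·sin(360°/6) = 314.37 mm²); the cylinder at (0.5, 16) is not intersected at this z (z outside [-1, 2.5]); the r=8.5 cylinder at (8.5, -1) gives a regular 6-gon of circumradius 8.5 (constant along its height) (area = (6/2)·8.500²·sin(360°/6) = 187.71 mm²); Subtracting the remaining from the first: starting from the r=11 cylinder (314.37 mm²), the r=8.5 cylinder at (8.5, -1) partially overlaps it — only the 98.80 mm² overlap (of its 187.71 mm²) is removed, clipping the outline — area = 215.57 mm². Checking containment: the cross-section at z = 4.25 is a subset of the cross-section at z = 3.

entirely on top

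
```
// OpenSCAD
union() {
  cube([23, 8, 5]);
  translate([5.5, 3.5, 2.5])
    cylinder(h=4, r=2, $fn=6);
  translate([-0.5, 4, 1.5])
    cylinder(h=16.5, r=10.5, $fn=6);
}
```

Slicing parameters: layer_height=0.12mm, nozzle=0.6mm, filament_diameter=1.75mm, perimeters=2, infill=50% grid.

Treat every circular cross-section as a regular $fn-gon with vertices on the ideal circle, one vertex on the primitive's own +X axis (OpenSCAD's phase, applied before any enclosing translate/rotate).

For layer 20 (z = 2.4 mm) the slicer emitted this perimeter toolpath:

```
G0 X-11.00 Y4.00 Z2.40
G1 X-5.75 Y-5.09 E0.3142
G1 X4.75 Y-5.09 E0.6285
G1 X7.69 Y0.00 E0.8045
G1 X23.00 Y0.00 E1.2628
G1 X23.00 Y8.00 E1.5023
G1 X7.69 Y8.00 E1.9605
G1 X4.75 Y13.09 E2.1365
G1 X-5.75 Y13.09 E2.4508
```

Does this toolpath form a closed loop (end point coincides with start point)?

no

Start point (G0): (-11.00, 4.00). End point (last G1): the path does not return to the start — open.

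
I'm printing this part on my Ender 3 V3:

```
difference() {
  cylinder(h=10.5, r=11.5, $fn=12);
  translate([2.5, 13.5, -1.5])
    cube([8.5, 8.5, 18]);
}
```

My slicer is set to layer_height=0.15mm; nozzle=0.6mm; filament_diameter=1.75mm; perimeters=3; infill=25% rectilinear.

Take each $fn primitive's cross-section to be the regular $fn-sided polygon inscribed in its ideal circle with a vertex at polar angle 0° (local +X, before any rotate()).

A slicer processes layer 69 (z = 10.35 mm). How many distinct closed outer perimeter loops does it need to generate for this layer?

At z = 10.35 mm: the r=11.5 cylinder contributes a regular 12-gon of circumradius 11.5; the cube at (2.5, 13.5) (footprint 8.5×8.5) is included at this height; Subtracting the remaining from the first: starting from the r=11.5 cylinder, the 8.5×8.5 cube at (2.5, 13.5) misses the remaining region (no effect) — 1 connected region. The result has 1 disconnected region.

1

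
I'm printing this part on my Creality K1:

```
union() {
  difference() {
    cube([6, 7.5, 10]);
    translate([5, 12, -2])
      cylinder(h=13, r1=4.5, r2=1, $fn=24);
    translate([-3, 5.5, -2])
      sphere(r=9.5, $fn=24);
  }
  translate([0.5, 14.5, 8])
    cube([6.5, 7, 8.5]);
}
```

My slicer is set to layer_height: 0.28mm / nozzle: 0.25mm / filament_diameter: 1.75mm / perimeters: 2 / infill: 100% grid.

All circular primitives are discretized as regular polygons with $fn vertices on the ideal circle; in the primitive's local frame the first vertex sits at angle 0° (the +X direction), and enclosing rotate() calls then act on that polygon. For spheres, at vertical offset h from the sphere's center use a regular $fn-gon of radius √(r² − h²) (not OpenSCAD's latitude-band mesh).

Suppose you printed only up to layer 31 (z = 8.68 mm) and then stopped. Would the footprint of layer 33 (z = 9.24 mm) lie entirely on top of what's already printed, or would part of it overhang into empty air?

Compare the two slices. At z = 8.68: the cube (footprint 6×7.5) is included at this height (area 45.00 mm²); the cone at (5, 12): at t=0.822 of its height the radius interpolates to r₁+(r₂−r₁)t = 1.625, giving a regular 24-gon of that circumradius (area = (24/2)·1.625²·sin(360°/24) = 8.20 mm²); the sphere at (-3, 5.5) does not reach this height (|z−center|=10.680 > r=9.5); Taking the first minus the rest: starting from the 6×7.5 cube (45.00 mm²), the cone at (5, 12) misses the remaining region (no effect) — area = 45.00 mm²; the 6.5×7 cube at (0.5, 14.5) contributes its full rectangle (area 45.50 mm²); Combining (union): the 2 present regions are separate (no shared area or edge), so areas and boundary lengths simply add and each stays a separate island — area = 90.50 mm². At z = 9.24: the cube (footprint 6×7.5) is included at this height (area 45.00 mm²); the cone at (5, 12) (r1=4.5→r2=1) has section circumradius 1.474 here — a regular 24-gon (area = (24/2)·1.474²·sin(360°/24) = 6.75 mm²); the sphere at (-3, 5.5) is absent (|z−center|=11.240 > r=9.5); After the difference (first − rest): starting from the 6×7.5 cube (45.00 mm²), the cone at (5, 12) misses the remaining region (no effect) — area = 45.00 mm²; the cube at (0.5, 14.5) (footprint 6.5×7) is included at this height (area 45.50 mm²); Merging all regions: the 2 present regions are separate (no shared area or edge), so areas and boundary lengths simply add and each stays a separate island — area = 90.50 mm². Checking containment: the cross-section at z = 9.24 is a subset of the cross-section at z = 8.68.

entirely on top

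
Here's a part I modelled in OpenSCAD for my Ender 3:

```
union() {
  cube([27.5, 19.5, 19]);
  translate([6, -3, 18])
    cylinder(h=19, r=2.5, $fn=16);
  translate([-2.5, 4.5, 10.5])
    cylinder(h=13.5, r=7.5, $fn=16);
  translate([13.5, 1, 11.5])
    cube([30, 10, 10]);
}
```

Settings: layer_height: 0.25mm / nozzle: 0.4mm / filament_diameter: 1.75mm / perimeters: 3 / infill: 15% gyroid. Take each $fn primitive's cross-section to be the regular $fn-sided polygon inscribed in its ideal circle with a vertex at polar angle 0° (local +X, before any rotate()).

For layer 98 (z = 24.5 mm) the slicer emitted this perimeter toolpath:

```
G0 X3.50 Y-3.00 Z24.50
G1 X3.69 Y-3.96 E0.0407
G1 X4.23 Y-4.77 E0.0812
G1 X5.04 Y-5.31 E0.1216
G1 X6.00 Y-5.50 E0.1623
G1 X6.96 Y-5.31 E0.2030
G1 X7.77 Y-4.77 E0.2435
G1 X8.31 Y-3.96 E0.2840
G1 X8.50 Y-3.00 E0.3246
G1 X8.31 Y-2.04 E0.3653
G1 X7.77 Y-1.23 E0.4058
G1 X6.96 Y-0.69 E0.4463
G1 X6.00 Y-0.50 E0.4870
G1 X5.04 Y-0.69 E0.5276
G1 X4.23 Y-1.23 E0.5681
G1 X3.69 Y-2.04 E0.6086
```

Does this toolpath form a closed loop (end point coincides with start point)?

Start point (G0): (3.50, -3.00). End point (last G1): the path does not return to the start — open.

no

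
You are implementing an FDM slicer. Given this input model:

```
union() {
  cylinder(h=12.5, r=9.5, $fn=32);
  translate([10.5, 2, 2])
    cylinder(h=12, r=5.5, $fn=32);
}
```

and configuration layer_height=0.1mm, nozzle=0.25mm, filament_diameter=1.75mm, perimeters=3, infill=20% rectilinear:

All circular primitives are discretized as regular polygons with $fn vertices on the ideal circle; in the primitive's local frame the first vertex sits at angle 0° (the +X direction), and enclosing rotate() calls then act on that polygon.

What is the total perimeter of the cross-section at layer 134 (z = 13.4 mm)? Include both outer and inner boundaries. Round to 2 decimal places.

34.50 mm

At z = 13.4 mm: the cylinder is not intersected at this z (z outside [0, 12.5]); the r=5.5 cylinder at (10.5, 2) gives a regular 32-gon of circumradius 5.5 (constant along its height) (perimeter = 2·32·5.500·sin(180°/32) = 34.50 mm); Taking the union: only the r=5.5 cylinder at (10.5, 2) is present, so the union is just that shape — boundary = 34.50 mm. Overall, the cross-section is a single solid region. Total boundary length (outer) = 34.50 mm.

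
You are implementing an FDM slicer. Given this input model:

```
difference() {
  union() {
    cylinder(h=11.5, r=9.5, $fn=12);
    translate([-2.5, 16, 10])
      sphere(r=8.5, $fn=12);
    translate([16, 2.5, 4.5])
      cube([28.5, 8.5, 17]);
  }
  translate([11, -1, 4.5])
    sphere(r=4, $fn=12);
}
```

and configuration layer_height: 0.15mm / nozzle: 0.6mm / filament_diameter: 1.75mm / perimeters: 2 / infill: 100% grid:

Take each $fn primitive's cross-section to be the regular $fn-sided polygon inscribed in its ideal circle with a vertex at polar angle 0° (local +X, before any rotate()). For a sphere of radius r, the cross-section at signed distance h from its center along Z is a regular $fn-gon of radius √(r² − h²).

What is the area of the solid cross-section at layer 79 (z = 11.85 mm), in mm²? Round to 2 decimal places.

At z = 11.85 mm: the cylinder does not reach this height (z outside [0, 11.5]); the r=8.5 sphere at (-2.5, 16) slices to a regular 12-gon of circumradius 8.296 (√(r²−h²) with h=1.85 from center) (area = (12/2)·8.296²·sin(360°/12) = 206.48 mm²); the 28.5×8.5 cube at (16, 2.5) contributes its full rectangle (area 242.25 mm²); Taking the union: the 2 present regions are separate (no shared area or edge), so areas and boundary lengths simply add and each stays a separate island — area = 448.73 mm²; the sphere at (11, -1) does not reach this height (|z−center|=7.350 > r=4); After the difference (first − rest): none of the subtracted shapes is present at this height, so the result so far is unchanged — area = 448.73 mm². Overall, the cross-section has 2 separate islands. Net area = 448.73 mm².

448.73 mm²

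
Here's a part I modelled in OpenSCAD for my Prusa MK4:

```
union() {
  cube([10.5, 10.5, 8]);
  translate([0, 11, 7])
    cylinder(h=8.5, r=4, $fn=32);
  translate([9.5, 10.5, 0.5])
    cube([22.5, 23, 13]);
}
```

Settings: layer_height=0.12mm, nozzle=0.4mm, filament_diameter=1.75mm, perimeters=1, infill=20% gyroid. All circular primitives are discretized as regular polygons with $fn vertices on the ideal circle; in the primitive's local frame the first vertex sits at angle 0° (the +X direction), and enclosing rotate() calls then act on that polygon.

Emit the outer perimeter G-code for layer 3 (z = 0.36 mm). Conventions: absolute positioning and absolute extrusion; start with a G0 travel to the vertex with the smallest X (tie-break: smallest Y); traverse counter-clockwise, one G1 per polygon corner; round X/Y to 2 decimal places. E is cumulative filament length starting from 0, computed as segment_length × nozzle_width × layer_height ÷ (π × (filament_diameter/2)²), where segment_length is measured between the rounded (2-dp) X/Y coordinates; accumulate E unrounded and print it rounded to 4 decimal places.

G0 X0.00 Y0.00 Z0.36
G1 X10.50 Y0.00 E0.2095
G1 X10.50 Y10.50 E0.4191
G1 X0.00 Y10.50 E0.6286
G1 X0.00 Y0.00 E0.8382

At z = 0.36 mm: the cube is present — its section is the full 10.5×10.5 rectangle; the cylinder at (0, 11) is absent (z outside [7, 15.5]); the cube at (9.5, 10.5) is not intersected at this z (z outside [0.5, 13.5]); Merging all regions: only the 10.5×10.5 cube is present, so the union is just that shape — 1 connected region. The outline is a single polygon with 4 vertices. Extrusion per mm of travel: 0.4 × 0.12 / (π × 0.875²) = 0.019956. Accumulating E over each segment gives final E = 0.8382.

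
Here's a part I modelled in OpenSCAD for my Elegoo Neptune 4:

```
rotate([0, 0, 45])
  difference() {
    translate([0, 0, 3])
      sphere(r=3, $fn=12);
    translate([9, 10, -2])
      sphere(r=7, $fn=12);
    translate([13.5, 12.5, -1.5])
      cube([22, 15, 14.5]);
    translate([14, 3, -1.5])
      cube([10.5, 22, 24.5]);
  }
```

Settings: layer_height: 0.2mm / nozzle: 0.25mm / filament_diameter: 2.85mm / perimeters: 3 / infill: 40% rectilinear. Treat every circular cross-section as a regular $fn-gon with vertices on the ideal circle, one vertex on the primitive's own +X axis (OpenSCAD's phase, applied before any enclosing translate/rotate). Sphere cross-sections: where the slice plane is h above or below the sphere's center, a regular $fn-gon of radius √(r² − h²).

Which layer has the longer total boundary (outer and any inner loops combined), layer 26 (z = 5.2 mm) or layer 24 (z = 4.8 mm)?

Layer 26 (z = 5.2): the r=3 sphere contributes a regular 12-gon of circumradius √(3²−2.2²) = 2.040 (perimeter = 2·12·2.040·sin(180°/12) = 12.67 mm); the sphere at (9, 10) is absent (|z−center|=7.200 > r=7); the cube at (13.5, 12.5) (footprint 22×15) is included at this height (perimeter 74.00 mm); the cube at (14, 3) is present — its section is the full 10.5×22 rectangle (perimeter 65.00 mm); Taking the first minus the rest: starting from the r=3 sphere, the 22×15 cube at (13.5, 12.5) misses the remaining region (no effect); the 10.5×22 cube at (14, 3) misses the remaining region (no effect) — boundary = 12.67 mm; (whole slice rotated 45° about Z — lengths, areas and connectivity unchanged). So its perimeter = 12.67 mm. Layer 24 (z = 4.8): the r=3 sphere contributes a regular 12-gon of circumradius √(3²−1.8²) = 2.400 (perimeter = 2·12·2.400·sin(180°/12) = 14.91 mm); the r=7 sphere at (9, 10) slices to a regular 12-gon of circumradius 1.661 (√(r²−h²) with h=6.8 from center) (perimeter = 2·12·1.661·sin(180°/12) = 10.32 mm); the 22×15 cube at (13.5, 12.5) contributes its full rectangle (perimeter 74.00 mm); the cube at (14, 3) (footprint 10.5×22) is included at this height (perimeter 65.00 mm); Subtracting the remaining from the first: starting from the r=3 sphere, the r=7 sphere at (9, 10) misses the remaining region (no effect); the 22×15 cube at (13.5, 12.5) misses the remaining region (no effect); the 10.5×22 cube at (14, 3) misses the remaining region (no effect) — boundary = 14.91 mm; (rotated 45° about Z; rotation is an isometry so areas/perimeters/island counts are preserved). So its perimeter = 14.91 mm. Layer 24 is larger (14.91 vs 12.67 mm).

layer 24 (z = 4.8 mm)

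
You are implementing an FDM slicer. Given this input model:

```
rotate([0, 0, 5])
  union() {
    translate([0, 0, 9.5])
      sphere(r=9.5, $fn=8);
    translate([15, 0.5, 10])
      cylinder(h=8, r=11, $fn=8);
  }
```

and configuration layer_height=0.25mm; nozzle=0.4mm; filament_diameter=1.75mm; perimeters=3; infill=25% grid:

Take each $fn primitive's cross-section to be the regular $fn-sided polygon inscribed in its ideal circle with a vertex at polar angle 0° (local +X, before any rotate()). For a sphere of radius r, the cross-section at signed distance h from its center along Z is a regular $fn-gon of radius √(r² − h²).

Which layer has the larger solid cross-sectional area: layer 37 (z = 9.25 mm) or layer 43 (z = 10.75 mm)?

Layer 37 (z = 9.25): the r=9.5 sphere contributes a regular 8-gon of circumradius √(9.5²−0.25²) = 9.497 (area = (8/2)·9.497²·sin(360°/8) = 255.09 mm²); the cylinder at (15, 0.5) does not reach this height (z outside [10, 18]); Taking the union: only the r=9.5 sphere is present, so the union is just that shape — area = 255.09 mm²; (whole slice rotated 5° about Z — lengths, areas and connectivity unchanged). So its area = 255.09 mm². Layer 43 (z = 10.75): the sphere: section is a regular 8-gon, circumradius = √(r²−h²) = √(9.5²−1.25²) = 9.417 (area = (8/2)·9.417²·sin(360°/8) = 250.85 mm²); the r=11 cylinder at (15, 0.5) contributes a regular 8-gon of circumradius 11 (area = (8/2)·11.000²·sin(360°/8) = 342.24 mm²); Combining (union): the regions partially overlap — summed areas 593.09 mm² minus the doubly-counted overlap 35.37 mm² gives 557.72 mm² — area = 557.72 mm²; (whole slice rotated 5° about Z — lengths, areas and connectivity unchanged). So its area = 557.72 mm². Layer 43 is larger (557.72 vs 255.09 mm²).

layer 43 (z = 10.75 mm)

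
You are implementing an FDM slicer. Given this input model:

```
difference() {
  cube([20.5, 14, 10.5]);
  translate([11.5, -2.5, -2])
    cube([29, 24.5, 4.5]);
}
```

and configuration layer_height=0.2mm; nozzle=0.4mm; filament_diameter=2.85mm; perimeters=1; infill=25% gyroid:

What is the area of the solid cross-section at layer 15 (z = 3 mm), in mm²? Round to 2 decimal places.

287.00 mm²

At z = 3 mm: the cube (footprint 20.5×14) is included at this height (area 287.00 mm²); the cube at (11.5, -2.5) does not reach this height (z outside [-2, 2.5]); Taking the first minus the rest: none of the subtracted shapes is present at this height, so the 20.5×14 cube is unchanged — area = 287.00 mm². Overall, the cross-section is a single solid region. Net area = 287.00 mm².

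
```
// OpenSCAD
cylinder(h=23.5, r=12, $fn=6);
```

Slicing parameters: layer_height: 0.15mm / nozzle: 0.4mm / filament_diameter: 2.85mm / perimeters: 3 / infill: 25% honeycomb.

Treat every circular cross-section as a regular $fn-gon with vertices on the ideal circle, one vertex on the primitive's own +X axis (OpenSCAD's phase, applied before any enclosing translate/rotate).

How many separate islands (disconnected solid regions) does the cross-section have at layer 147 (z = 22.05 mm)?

1

At z = 22.05 mm: the r=12 cylinder gives a regular 6-gon of circumradius 12 (constant along its height). Overall, the cross-section is a single solid region. Island count = 1.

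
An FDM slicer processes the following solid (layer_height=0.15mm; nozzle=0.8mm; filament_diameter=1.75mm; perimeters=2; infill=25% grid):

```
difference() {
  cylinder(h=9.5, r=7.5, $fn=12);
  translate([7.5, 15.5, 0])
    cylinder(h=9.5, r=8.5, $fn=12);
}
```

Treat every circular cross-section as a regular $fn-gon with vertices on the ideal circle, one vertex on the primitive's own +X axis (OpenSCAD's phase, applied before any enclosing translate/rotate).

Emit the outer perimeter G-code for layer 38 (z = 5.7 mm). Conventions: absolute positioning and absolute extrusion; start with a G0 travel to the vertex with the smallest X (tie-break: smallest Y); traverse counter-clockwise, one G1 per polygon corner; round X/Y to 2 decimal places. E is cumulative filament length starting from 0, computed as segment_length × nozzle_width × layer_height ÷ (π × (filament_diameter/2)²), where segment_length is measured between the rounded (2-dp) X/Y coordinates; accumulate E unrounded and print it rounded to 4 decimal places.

G0 X-7.50 Y0.00 Z5.70
G1 X-6.50 Y-3.75 E0.1936
G1 X-3.75 Y-6.50 E0.3877
G1 X0.00 Y-7.50 E0.5813
G1 X3.75 Y-6.50 E0.7749
G1 X6.50 Y-3.75 E0.9689
G1 X7.50 Y0.00 E1.1626
G1 X6.50 Y3.75 E1.3562
G1 X3.75 Y6.50 E1.5502
G1 X0.00 Y7.50 E1.7438
G1 X-3.75 Y6.50 E1.9375
G1 X-6.50 Y3.75 E2.1315
G1 X-7.50 Y0.00 E2.3251

At z = 5.7 mm: the cylinder: section is a regular 12-gon, circumradius r=7.5; the cylinder at (7.5, 15.5): section is a regular 12-gon, circumradius r=8.5; Taking the first minus the rest: starting from the r=7.5 cylinder, the r=8.5 cylinder at (7.5, 15.5) misses the remaining region (no effect) — 1 connected region. The outline is a single polygon with 12 vertices. Extrusion per mm of travel: 0.8 × 0.15 / (π × 0.875²) = 0.049890. Accumulating E over each segment gives final E = 2.3251.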